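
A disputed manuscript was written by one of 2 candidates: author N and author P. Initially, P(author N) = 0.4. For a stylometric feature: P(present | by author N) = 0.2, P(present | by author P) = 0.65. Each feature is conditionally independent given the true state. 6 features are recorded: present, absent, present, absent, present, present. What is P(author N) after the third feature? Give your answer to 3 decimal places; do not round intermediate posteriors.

After 'present': P(author N) = 0.2·0.4000 / (0.2·0.4000 + 0.65·0.6000) ≈ 0.1702
After 'absent': P(author N) = 0.8·0.1702 / (0.8·0.1702 + 0.35·0.8298) ≈ 0.3192
After 'present': P(author N) = 0.2·0.3192 / (0.2·0.3192 + 0.65·0.6808) ≈ 0.1261

0.126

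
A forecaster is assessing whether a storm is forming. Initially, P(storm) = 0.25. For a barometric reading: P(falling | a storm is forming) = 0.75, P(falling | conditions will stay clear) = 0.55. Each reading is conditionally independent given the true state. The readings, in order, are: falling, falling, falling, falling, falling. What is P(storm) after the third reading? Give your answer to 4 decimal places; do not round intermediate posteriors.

0.4581

After 'falling': P(storm) = 0.75·0.2500 / (0.75·0.2500 + 0.55·0.7500) ≈ 0.3125
After 'falling': P(storm) = 0.75·0.3125 / (0.75·0.3125 + 0.55·0.6875) ≈ 0.3827
After 'falling': P(storm) = 0.75·0.3827 / (0.75·0.3827 + 0.55·0.6173) ≈ 0.4581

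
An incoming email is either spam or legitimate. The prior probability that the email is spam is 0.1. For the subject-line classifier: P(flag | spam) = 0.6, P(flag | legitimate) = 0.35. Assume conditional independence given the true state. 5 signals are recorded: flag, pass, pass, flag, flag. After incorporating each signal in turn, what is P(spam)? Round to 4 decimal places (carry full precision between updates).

0.1749

After 'flag': P(spam) = 0.6·0.1000 / (0.6·0.1000 + 0.35·0.9000) ≈ 0.1600
After 'pass': P(spam) = 0.4·0.1600 / (0.4·0.1600 + 0.65·0.8400) ≈ 0.1049
After 'pass': P(spam) = 0.4·0.1049 / (0.4·0.1049 + 0.65·0.8951) ≈ 0.0673
After 'flag': P(spam) = 0.6·0.0673 / (0.6·0.0673 + 0.35·0.9327) ≈ 0.1100
After 'flag': P(spam) = 0.6·0.1100 / (0.6·0.1100 + 0.35·0.8900) ≈ 0.1749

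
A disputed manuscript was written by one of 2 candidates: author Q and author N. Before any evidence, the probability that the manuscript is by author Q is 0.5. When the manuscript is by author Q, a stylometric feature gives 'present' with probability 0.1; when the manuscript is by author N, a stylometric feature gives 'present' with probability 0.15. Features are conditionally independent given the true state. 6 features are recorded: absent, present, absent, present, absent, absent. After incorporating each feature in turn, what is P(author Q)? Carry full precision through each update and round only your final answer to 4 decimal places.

Each posterior becomes the prior for the next update.
After 'absent': P(author Q) = 0.9·0.5000 / (0.9·0.5000 + 0.85·0.5000) ≈ 0.5143
After 'present': P(author Q) = 0.1·0.5143 / (0.1·0.5143 + 0.15·0.4857) ≈ 0.4138
After 'absent': P(author Q) = 0.9·0.4138 / (0.9·0.4138 + 0.85·0.5862) ≈ 0.4277
After 'present': P(author Q) = 0.1·0.4277 / (0.1·0.4277 + 0.15·0.5723) ≈ 0.3326
After 'absent': P(author Q) = 0.9·0.3326 / (0.9·0.3326 + 0.85·0.6674) ≈ 0.3454
After 'absent': P(author Q) = 0.9·0.3454 / (0.9·0.3454 + 0.85·0.6546) ≈ 0.3584

0.3584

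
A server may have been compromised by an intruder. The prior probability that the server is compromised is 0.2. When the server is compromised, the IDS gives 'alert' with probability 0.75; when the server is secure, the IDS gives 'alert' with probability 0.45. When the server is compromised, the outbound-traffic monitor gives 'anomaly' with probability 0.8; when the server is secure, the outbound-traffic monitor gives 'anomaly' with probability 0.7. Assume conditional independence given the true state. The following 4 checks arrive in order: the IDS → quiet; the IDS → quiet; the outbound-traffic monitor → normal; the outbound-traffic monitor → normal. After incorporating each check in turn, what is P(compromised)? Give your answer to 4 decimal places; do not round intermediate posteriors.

0.0224

Apply Bayes' rule sequentially, carrying P(compromised) forward.
After the IDS='quiet': P(compromised) = 0.25·0.2000 / (0.25·0.2000 + 0.55·0.8000) ≈ 0.1020
After the IDS='quiet': P(compromised) = 0.25·0.1020 / (0.25·0.1020 + 0.55·0.8980) ≈ 0.0491
After the outbound-traffic monitor='normal': P(compromised) = 0.2·0.0491 / (0.2·0.0491 + 0.3·0.9509) ≈ 0.0333
After the outbound-traffic monitor='normal': P(compromised) = 0.2·0.0333 / (0.2·0.0333 + 0.3·0.9667) ≈ 0.0224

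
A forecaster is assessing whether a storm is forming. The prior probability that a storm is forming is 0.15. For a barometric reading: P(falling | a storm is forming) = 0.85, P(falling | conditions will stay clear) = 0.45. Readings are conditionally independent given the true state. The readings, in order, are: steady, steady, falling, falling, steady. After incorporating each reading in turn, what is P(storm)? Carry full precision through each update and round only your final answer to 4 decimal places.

After 'steady': P(storm) = 0.15·0.1500 / (0.15·0.1500 + 0.55·0.8500) ≈ 0.0459
After 'steady': P(storm) = 0.15·0.0459 / (0.15·0.0459 + 0.55·0.9541) ≈ 0.0130
After 'falling': P(storm) = 0.85·0.0130 / (0.85·0.0130 + 0.45·0.9870) ≈ 0.0242
After 'falling': P(storm) = 0.85·0.0242 / (0.85·0.0242 + 0.45·0.9758) ≈ 0.0447
After 'steady': P(storm) = 0.15·0.0447 / (0.15·0.0447 + 0.55·0.9553) ≈ 0.0126

0.0126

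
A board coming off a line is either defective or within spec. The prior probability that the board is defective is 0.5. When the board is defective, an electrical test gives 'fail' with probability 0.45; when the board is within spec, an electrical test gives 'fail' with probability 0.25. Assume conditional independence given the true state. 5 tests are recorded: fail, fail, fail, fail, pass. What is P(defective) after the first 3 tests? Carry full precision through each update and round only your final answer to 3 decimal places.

0.854

After 'fail': P(defective) = 0.45·0.5000 / (0.45·0.5000 + 0.25·0.5000) ≈ 0.6429
After 'fail': P(defective) = 0.45·0.6429 / (0.45·0.6429 + 0.25·0.3571) ≈ 0.7642
After 'fail': P(defective) = 0.45·0.7642 / (0.45·0.7642 + 0.25·0.2358) ≈ 0.8536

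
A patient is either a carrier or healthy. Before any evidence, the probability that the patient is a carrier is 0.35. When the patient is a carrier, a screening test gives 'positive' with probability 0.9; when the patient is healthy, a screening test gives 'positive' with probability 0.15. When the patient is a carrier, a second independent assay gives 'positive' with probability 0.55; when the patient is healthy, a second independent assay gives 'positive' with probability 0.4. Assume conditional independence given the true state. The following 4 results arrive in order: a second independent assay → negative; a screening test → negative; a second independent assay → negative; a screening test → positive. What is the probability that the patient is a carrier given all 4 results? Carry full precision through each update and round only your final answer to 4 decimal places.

0.1761

After a second independent assay='negative': P(carrier) = 0.45·0.3500 / (0.45·0.3500 + 0.6·0.6500) ≈ 0.2877
After a screening test='negative': P(carrier) = 0.1·0.2877 / (0.1·0.2877 + 0.85·0.7123) ≈ 0.0454
After a second independent assay='negative': P(carrier) = 0.45·0.0454 / (0.45·0.0454 + 0.6·0.9546) ≈ 0.0344
After a screening test='positive': P(carrier) = 0.9·0.0344 / (0.9·0.0344 + 0.15·0.9656) ≈ 0.1761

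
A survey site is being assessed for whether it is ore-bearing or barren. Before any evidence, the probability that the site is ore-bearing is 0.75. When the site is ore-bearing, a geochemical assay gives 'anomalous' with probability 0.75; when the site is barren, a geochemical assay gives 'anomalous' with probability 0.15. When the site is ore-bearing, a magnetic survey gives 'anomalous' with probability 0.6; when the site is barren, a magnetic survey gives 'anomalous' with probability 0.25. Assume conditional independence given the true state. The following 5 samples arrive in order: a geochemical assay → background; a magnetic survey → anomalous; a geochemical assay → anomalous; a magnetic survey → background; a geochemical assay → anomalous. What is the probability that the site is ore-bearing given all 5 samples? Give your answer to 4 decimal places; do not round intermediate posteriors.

Each posterior becomes the prior for the next update.
After a geochemical assay='background': P(ore) = 0.25·0.7500 / (0.25·0.7500 + 0.85·0.2500) ≈ 0.4688
After a magnetic survey='anomalous': P(ore) = 0.6·0.4688 / (0.6·0.4688 + 0.25·0.5312) ≈ 0.6792
After a geochemical assay='anomalous': P(ore) = 0.75·0.6792 / (0.75·0.6792 + 0.15·0.3208) ≈ 0.9137
After a magnetic survey='background': P(ore) = 0.4·0.9137 / (0.4·0.9137 + 0.75·0.0863) ≈ 0.8496
After a geochemical assay='anomalous': P(ore) = 0.75·0.8496 / (0.75·0.8496 + 0.15·0.1504) ≈ 0.9658

0.9658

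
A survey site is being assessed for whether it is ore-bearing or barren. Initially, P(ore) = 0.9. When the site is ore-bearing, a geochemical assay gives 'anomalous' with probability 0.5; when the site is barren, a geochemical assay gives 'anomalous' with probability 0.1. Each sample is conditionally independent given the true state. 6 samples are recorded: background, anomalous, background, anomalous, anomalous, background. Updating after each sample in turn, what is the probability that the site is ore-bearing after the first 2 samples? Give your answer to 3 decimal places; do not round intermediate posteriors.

After 'background': P(ore) = 0.5·0.9000 / (0.5·0.9000 + 0.9·0.1000) ≈ 0.8333
After 'anomalous': P(ore) = 0.5·0.8333 / (0.5·0.8333 + 0.1·0.1667) ≈ 0.9615

0.962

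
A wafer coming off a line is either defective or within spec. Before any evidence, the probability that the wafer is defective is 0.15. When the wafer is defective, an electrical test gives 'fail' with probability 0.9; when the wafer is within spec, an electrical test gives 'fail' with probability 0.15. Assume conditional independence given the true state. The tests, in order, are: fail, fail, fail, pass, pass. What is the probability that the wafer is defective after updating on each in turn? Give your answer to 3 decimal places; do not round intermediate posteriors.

After 'fail': P(defective) = 0.9·0.1500 / (0.9·0.1500 + 0.15·0.8500) ≈ 0.5143
After 'fail': P(defective) = 0.9·0.5143 / (0.9·0.5143 + 0.15·0.4857) ≈ 0.8640
After 'fail': P(defective) = 0.9·0.8640 / (0.9·0.8640 + 0.15·0.1360) ≈ 0.9744
After 'pass': P(defective) = 0.1·0.9744 / (0.1·0.9744 + 0.85·0.0256) ≈ 0.8177
After 'pass': P(defective) = 0.1·0.8177 / (0.1·0.8177 + 0.85·0.1823) ≈ 0.3454

0.345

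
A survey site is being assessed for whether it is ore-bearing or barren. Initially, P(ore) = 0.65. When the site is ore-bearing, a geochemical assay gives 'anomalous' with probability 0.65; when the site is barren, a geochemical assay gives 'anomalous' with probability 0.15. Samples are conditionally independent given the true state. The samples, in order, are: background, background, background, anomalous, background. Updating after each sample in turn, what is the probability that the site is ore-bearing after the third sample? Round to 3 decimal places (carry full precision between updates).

Apply Bayes' rule sequentially, carrying P(ore) forward.
After 'background': P(ore) = 0.35·0.6500 / (0.35·0.6500 + 0.85·0.3500) ≈ 0.4333
After 'background': P(ore) = 0.35·0.4333 / (0.35·0.4333 + 0.85·0.5667) ≈ 0.2395
After 'background': P(ore) = 0.35·0.2395 / (0.35·0.2395 + 0.85·0.7605) ≈ 0.1148

0.115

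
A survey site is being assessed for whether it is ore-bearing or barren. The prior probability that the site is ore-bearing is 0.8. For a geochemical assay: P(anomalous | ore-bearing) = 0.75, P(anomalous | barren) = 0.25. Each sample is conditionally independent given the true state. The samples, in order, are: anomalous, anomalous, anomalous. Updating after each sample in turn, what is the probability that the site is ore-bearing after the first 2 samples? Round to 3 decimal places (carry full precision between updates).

0.973

After 'anomalous': P(ore) = 0.75·0.8000 / (0.75·0.8000 + 0.25·0.2000) ≈ 0.9231
After 'anomalous': P(ore) = 0.75·0.9231 / (0.75·0.9231 + 0.25·0.0769) ≈ 0.9730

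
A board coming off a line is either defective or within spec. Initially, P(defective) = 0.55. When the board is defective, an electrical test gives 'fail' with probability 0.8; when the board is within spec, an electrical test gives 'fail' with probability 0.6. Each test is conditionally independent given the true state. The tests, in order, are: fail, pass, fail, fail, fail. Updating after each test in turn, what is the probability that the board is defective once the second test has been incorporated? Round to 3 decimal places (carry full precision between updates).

0.449

After 'fail': P(defective) = 0.8·0.5500 / (0.8·0.5500 + 0.6·0.4500) ≈ 0.6197
After 'pass': P(defective) = 0.2·0.6197 / (0.2·0.6197 + 0.4·0.3803) ≈ 0.4490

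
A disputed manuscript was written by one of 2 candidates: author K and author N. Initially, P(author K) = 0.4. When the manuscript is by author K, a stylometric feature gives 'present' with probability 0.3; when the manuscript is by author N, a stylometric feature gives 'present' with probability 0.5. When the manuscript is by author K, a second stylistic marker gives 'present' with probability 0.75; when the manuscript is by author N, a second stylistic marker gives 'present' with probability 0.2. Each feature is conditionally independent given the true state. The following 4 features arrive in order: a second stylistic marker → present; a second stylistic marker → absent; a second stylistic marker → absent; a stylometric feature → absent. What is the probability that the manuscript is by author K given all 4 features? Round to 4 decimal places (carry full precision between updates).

After a second stylistic marker='present': P(author K) = 0.75·0.4000 / (0.75·0.4000 + 0.2·0.6000) ≈ 0.7143
After a second stylistic marker='absent': P(author K) = 0.25·0.7143 / (0.25·0.7143 + 0.8·0.2857) ≈ 0.4386
After a second stylistic marker='absent': P(author K) = 0.25·0.4386 / (0.25·0.4386 + 0.8·0.5614) ≈ 0.1962
After a stylometric feature='absent': P(author K) = 0.7·0.1962 / (0.7·0.1962 + 0.5·0.8038) ≈ 0.2547

0.2547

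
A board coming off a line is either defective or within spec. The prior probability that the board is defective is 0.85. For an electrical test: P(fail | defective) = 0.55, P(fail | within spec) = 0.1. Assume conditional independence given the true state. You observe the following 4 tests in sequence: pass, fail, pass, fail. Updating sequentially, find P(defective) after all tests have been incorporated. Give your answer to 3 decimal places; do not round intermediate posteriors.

0.977

Each posterior becomes the prior for the next update.
After 'pass': P(defective) = 0.45·0.8500 / (0.45·0.8500 + 0.9·0.1500) ≈ 0.7391
After 'fail': P(defective) = 0.55·0.7391 / (0.55·0.7391 + 0.1·0.2609) ≈ 0.9397
After 'pass': P(defective) = 0.45·0.9397 / (0.45·0.9397 + 0.9·0.0603) ≈ 0.8863
After 'fail': P(defective) = 0.55·0.8863 / (0.55·0.8863 + 0.1·0.1137) ≈ 0.9772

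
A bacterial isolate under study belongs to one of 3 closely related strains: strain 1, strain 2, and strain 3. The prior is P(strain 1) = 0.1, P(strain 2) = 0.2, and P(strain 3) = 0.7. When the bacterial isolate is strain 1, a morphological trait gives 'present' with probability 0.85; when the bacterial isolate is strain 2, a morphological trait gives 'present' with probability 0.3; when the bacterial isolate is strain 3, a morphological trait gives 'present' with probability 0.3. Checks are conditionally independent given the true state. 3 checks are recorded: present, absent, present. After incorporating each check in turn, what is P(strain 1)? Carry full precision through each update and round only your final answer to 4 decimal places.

After 'present': normaliser = 0.85·0.1000 + 0.3·0.2000 + 0.3·0.7000; P(strain 1) ≈ 0.2394, P(strain 2) ≈ 0.1690, P(strain 3) ≈ 0.5915
After 'absent': normaliser = 0.15·0.2394 + 0.7·0.1690 + 0.7·0.5915; P(strain 1) ≈ 0.0632, P(strain 2) ≈ 0.2082, P(strain 3) ≈ 0.7286
After 'present': normaliser = 0.85·0.0632 + 0.3·0.2082 + 0.3·0.7286; P(strain 1) ≈ 0.1605, P(strain 2) ≈ 0.1866, P(strain 3) ≈ 0.6530

0.1605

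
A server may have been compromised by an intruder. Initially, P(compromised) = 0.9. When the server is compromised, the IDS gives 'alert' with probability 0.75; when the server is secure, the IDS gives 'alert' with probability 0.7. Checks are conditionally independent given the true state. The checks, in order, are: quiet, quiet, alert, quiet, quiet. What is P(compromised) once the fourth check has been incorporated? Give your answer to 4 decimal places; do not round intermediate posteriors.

Apply Bayes' rule sequentially, carrying P(compromised) forward.
After 'quiet': P(compromised) = 0.25·0.9000 / (0.25·0.9000 + 0.3·0.1000) ≈ 0.8824
After 'quiet': P(compromised) = 0.25·0.8824 / (0.25·0.8824 + 0.3·0.1176) ≈ 0.8621
After 'alert': P(compromised) = 0.75·0.8621 / (0.75·0.8621 + 0.7·0.1379) ≈ 0.8701
After 'quiet': P(compromised) = 0.25·0.8701 / (0.25·0.8701 + 0.3·0.1299) ≈ 0.8480

0.8480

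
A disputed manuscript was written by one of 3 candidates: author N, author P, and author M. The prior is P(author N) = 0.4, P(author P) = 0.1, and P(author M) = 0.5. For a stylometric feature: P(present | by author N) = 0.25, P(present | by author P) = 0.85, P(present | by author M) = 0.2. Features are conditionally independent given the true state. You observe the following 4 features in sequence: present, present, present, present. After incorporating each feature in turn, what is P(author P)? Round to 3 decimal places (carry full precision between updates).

0.957

After 'present': normaliser = 0.25·0.4000 + 0.85·0.1000 + 0.2·0.5000; P(author N) ≈ 0.3509, P(author P) ≈ 0.2982, P(author M) ≈ 0.3509
After 'present': normaliser = 0.25·0.3509 + 0.85·0.2982 + 0.2·0.3509; P(author N) ≈ 0.2132, P(author P) ≈ 0.6162, P(author M) ≈ 0.1706
After 'present': normaliser = 0.25·0.2132 + 0.85·0.6162 + 0.2·0.1706; P(author N) ≈ 0.0872, P(author P) ≈ 0.8570, P(author M) ≈ 0.0558
After 'present': normaliser = 0.25·0.0872 + 0.85·0.8570 + 0.2·0.0558; P(author N) ≈ 0.0286, P(author P) ≈ 0.9567, P(author M) ≈ 0.0147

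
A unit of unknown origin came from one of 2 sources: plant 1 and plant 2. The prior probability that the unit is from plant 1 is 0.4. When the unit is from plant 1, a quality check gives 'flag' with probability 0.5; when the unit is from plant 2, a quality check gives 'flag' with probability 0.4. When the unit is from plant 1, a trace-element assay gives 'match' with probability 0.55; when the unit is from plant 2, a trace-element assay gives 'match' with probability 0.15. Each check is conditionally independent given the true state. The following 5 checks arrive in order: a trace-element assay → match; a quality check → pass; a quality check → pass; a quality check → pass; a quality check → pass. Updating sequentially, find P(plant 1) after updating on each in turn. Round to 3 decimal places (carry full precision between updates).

0.541

After a trace-element assay='match': P(plant 1) = 0.55·0.4000 / (0.55·0.4000 + 0.15·0.6000) ≈ 0.7097
After a quality check='pass': P(plant 1) = 0.5·0.7097 / (0.5·0.7097 + 0.6·0.2903) ≈ 0.6707
After a quality check='pass': P(plant 1) = 0.5·0.6707 / (0.5·0.6707 + 0.6·0.3293) ≈ 0.6293
After a quality check='pass': P(plant 1) = 0.5·0.6293 / (0.5·0.6293 + 0.6·0.3707) ≈ 0.5859
After a quality check='pass': P(plant 1) = 0.5·0.5859 / (0.5·0.5859 + 0.6·0.4141) ≈ 0.5410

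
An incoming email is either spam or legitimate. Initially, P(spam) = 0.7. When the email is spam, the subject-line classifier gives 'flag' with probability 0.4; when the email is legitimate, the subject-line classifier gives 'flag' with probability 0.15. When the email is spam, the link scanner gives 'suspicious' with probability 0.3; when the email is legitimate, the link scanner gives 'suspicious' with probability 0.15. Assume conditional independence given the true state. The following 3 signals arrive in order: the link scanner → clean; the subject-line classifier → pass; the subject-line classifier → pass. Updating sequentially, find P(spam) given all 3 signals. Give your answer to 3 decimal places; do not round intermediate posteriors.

0.489

Apply Bayes' rule sequentially, carrying P(spam) forward.
After the link scanner='clean': P(spam) = 0.7·0.7000 / (0.7·0.7000 + 0.85·0.3000) ≈ 0.6577
After the subject-line classifier='pass': P(spam) = 0.6·0.6577 / (0.6·0.6577 + 0.85·0.3423) ≈ 0.5756
After the subject-line classifier='pass': P(spam) = 0.6·0.5756 / (0.6·0.5756 + 0.85·0.4244) ≈ 0.4891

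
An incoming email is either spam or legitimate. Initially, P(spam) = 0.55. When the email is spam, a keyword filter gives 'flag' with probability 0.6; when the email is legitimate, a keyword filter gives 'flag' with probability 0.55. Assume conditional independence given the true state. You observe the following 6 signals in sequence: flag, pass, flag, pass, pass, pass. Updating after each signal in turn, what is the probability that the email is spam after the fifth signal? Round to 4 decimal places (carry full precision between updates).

After 'flag': P(spam) = 0.6·0.5500 / (0.6·0.5500 + 0.55·0.4500) ≈ 0.5714
After 'pass': P(spam) = 0.4·0.5714 / (0.4·0.5714 + 0.45·0.4286) ≈ 0.5424
After 'flag': P(spam) = 0.6·0.5424 / (0.6·0.5424 + 0.55·0.4576) ≈ 0.5639
After 'pass': P(spam) = 0.4·0.5639 / (0.4·0.5639 + 0.45·0.4361) ≈ 0.5347
After 'pass': P(spam) = 0.4·0.5347 / (0.4·0.5347 + 0.45·0.4653) ≈ 0.5053

0.5053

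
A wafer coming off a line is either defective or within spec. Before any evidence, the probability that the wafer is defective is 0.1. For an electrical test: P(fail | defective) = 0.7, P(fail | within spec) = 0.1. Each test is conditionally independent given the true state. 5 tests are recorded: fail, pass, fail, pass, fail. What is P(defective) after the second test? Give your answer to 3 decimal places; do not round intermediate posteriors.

0.206

After 'fail': P(defective) = 0.7·0.1000 / (0.7·0.1000 + 0.1·0.9000) ≈ 0.4375
After 'pass': P(defective) = 0.3·0.4375 / (0.3·0.4375 + 0.9·0.5625) ≈ 0.2059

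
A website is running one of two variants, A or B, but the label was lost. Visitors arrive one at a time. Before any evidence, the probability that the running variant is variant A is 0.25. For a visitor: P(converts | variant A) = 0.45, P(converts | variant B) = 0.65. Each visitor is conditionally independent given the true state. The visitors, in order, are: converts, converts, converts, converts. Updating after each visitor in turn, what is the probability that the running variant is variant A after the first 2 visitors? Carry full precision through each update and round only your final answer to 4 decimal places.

0.1378

After 'converts': P(A) = 0.45·0.2500 / (0.45·0.2500 + 0.65·0.7500) ≈ 0.1875
After 'converts': P(A) = 0.45·0.1875 / (0.45·0.1875 + 0.65·0.8125) ≈ 0.1378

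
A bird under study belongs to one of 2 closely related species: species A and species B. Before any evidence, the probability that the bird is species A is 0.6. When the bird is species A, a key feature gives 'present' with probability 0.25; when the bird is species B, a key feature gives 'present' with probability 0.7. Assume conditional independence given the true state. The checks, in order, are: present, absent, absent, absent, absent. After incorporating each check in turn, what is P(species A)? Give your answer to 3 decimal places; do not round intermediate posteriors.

After 'present': P(species A) = 0.25·0.6000 / (0.25·0.6000 + 0.7·0.4000) ≈ 0.3488
After 'absent': P(species A) = 0.75·0.3488 / (0.75·0.3488 + 0.3·0.6512) ≈ 0.5725
After 'absent': P(species A) = 0.75·0.5725 / (0.75·0.5725 + 0.3·0.4275) ≈ 0.7700
After 'absent': P(species A) = 0.75·0.7700 / (0.75·0.7700 + 0.3·0.2300) ≈ 0.8933
After 'absent': P(species A) = 0.75·0.8933 / (0.75·0.8933 + 0.3·0.1067) ≈ 0.9544

0.954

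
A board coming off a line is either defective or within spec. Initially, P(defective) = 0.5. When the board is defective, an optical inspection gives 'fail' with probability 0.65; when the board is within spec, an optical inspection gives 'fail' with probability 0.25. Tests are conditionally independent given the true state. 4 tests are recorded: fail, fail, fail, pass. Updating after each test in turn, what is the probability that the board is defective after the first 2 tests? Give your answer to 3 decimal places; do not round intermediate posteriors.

0.871

After 'fail': P(defective) = 0.65·0.5000 / (0.65·0.5000 + 0.25·0.5000) ≈ 0.7222
After 'fail': P(defective) = 0.65·0.7222 / (0.65·0.7222 + 0.25·0.2778) ≈ 0.8711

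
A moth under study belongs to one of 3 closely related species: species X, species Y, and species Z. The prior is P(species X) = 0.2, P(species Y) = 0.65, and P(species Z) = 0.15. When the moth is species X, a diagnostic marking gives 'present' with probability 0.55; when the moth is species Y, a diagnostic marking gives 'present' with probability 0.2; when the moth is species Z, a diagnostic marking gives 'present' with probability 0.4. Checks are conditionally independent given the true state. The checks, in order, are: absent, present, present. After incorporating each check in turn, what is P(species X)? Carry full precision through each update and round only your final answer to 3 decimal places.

Each posterior becomes the prior for the next update.
After 'absent': normaliser = 0.45·0.2000 + 0.8·0.6500 + 0.6·0.1500; P(species X) ≈ 0.1286, P(species Y) ≈ 0.7429, P(species Z) ≈ 0.1286
After 'present': normaliser = 0.55·0.1286 + 0.2·0.7429 + 0.4·0.1286; P(species X) ≈ 0.2612, P(species Y) ≈ 0.5488, P(species Z) ≈ 0.1900
After 'present': normaliser = 0.55·0.2612 + 0.2·0.5488 + 0.4·0.1900; P(species X) ≈ 0.4361, P(species Y) ≈ 0.3332, P(species Z) ≈ 0.2307

0.436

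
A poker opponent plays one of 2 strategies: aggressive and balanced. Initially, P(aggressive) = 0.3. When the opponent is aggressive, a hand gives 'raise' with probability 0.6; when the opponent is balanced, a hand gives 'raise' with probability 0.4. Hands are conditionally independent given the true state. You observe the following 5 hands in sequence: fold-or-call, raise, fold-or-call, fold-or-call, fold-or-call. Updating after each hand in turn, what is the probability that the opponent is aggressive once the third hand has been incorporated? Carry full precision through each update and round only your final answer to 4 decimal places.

0.2222

After 'fold-or-call': P(aggressive) = 0.4·0.3000 / (0.4·0.3000 + 0.6·0.7000) ≈ 0.2222
After 'raise': P(aggressive) = 0.6·0.2222 / (0.6·0.2222 + 0.4·0.7778) ≈ 0.3000
After 'fold-or-call': P(aggressive) = 0.4·0.3000 / (0.4·0.3000 + 0.6·0.7000) ≈ 0.2222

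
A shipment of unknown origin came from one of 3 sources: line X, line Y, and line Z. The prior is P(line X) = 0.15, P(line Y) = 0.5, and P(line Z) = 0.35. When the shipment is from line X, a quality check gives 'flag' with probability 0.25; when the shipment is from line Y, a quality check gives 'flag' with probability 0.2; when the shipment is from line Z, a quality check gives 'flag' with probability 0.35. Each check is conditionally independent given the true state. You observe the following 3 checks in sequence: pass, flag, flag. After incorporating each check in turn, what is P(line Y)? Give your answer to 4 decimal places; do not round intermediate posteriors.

0.3143

Apply Bayes' rule sequentially, carrying P(line Y) forward.
After 'pass': normaliser = 0.75·0.1500 + 0.8·0.5000 + 0.65·0.3500; P(line X) ≈ 0.1520, P(line Y) ≈ 0.5405, P(line Z) ≈ 0.3074
After 'flag': normaliser = 0.25·0.1520 + 0.2·0.5405 + 0.35·0.3074; P(line X) ≈ 0.1498, P(line Y) ≈ 0.4261, P(line Z) ≈ 0.4241
After 'flag': normaliser = 0.25·0.1498 + 0.2·0.4261 + 0.35·0.4241; P(line X) ≈ 0.1381, P(line Y) ≈ 0.3143, P(line Z) ≈ 0.5475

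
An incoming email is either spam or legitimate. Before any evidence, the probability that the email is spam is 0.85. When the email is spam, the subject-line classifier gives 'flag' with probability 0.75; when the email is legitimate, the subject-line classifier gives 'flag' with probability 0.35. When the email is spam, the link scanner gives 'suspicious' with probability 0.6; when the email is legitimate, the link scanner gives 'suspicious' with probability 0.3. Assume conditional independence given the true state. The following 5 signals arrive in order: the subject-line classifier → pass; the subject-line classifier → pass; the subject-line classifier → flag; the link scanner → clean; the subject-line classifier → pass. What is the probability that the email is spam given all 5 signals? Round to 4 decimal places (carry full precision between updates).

0.2830

After the subject-line classifier='pass': P(spam) = 0.25·0.8500 / (0.25·0.8500 + 0.65·0.1500) ≈ 0.6855
After the subject-line classifier='pass': P(spam) = 0.25·0.6855 / (0.25·0.6855 + 0.65·0.3145) ≈ 0.4560
After the subject-line classifier='flag': P(spam) = 0.75·0.4560 / (0.75·0.4560 + 0.35·0.5440) ≈ 0.6424
After the link scanner='clean': P(spam) = 0.4·0.6424 / (0.4·0.6424 + 0.7·0.3576) ≈ 0.5065
After the subject-line classifier='pass': P(spam) = 0.25·0.5065 / (0.25·0.5065 + 0.65·0.4935) ≈ 0.2830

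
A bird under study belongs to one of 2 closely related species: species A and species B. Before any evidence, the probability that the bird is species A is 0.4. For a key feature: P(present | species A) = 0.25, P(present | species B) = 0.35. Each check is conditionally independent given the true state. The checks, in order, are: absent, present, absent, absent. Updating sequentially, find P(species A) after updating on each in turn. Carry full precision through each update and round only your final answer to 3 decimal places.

0.422

After 'absent': P(species A) = 0.75·0.4000 / (0.75·0.4000 + 0.65·0.6000) ≈ 0.4348
After 'present': P(species A) = 0.25·0.4348 / (0.25·0.4348 + 0.35·0.5652) ≈ 0.3546
After 'absent': P(species A) = 0.75·0.3546 / (0.75·0.3546 + 0.65·0.6454) ≈ 0.3880
After 'absent': P(species A) = 0.75·0.3880 / (0.75·0.3880 + 0.65·0.6120) ≈ 0.4225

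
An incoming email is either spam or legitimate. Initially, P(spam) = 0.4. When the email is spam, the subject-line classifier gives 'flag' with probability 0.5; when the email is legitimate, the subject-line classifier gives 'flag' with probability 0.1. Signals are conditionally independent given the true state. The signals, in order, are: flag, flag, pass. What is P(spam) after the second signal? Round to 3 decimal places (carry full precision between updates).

After 'flag': P(spam) = 0.5·0.4000 / (0.5·0.4000 + 0.1·0.6000) ≈ 0.7692
After 'flag': P(spam) = 0.5·0.7692 / (0.5·0.7692 + 0.1·0.2308) ≈ 0.9434

0.943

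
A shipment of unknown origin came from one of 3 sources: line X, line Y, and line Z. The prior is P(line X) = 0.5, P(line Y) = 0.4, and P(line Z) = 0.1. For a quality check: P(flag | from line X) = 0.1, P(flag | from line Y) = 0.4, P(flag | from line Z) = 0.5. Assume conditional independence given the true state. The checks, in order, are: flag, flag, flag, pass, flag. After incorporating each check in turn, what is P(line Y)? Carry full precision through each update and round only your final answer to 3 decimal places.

After 'flag': normaliser = 0.1·0.5000 + 0.4·0.4000 + 0.5·0.1000; P(line X) ≈ 0.1923, P(line Y) ≈ 0.6154, P(line Z) ≈ 0.1923
After 'flag': normaliser = 0.1·0.1923 + 0.4·0.6154 + 0.5·0.1923; P(line X) ≈ 0.0532, P(line Y) ≈ 0.6809, P(line Z) ≈ 0.2660
After 'flag': normaliser = 0.1·0.0532 + 0.4·0.6809 + 0.5·0.2660; P(line X) ≈ 0.0130, P(line Y) ≈ 0.6632, P(line Z) ≈ 0.3238
After 'pass': normaliser = 0.9·0.0130 + 0.6·0.6632 + 0.5·0.3238; P(line X) ≈ 0.0204, P(line Y) ≈ 0.6963, P(line Z) ≈ 0.2833
After 'flag': normaliser = 0.1·0.0204 + 0.4·0.6963 + 0.5·0.2833; P(line X) ≈ 0.0048, P(line Y) ≈ 0.6597, P(line Z) ≈ 0.3355

0.660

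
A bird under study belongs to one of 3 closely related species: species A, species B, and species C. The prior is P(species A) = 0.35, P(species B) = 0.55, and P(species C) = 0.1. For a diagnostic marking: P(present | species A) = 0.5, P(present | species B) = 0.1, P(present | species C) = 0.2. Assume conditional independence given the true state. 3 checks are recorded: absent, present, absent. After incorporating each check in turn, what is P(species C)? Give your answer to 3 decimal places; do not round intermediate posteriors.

After 'absent': normaliser = 0.5·0.3500 + 0.9·0.5500 + 0.8·0.1000; P(species A) ≈ 0.2333, P(species B) ≈ 0.6600, P(species C) ≈ 0.1067
After 'present': normaliser = 0.5·0.2333 + 0.1·0.6600 + 0.2·0.1067; P(species A) ≈ 0.5719, P(species B) ≈ 0.3235, P(species C) ≈ 0.1046
After 'absent': normaliser = 0.5·0.5719 + 0.9·0.3235 + 0.8·0.1046; P(species A) ≈ 0.4327, P(species B) ≈ 0.4407, P(species C) ≈ 0.1266

0.127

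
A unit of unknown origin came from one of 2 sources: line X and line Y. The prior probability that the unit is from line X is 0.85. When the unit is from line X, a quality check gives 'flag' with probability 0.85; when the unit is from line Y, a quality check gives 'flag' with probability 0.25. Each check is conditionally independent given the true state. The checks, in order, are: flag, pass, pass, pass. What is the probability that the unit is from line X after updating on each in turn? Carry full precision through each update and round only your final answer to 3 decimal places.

Each posterior becomes the prior for the next update.
After 'flag': P(line X) = 0.85·0.8500 / (0.85·0.8500 + 0.25·0.1500) ≈ 0.9507
After 'pass': P(line X) = 0.15·0.9507 / (0.15·0.9507 + 0.75·0.0493) ≈ 0.7940
After 'pass': P(line X) = 0.15·0.7940 / (0.15·0.7940 + 0.75·0.2060) ≈ 0.4352
After 'pass': P(line X) = 0.15·0.4352 / (0.15·0.4352 + 0.75·0.5648) ≈ 0.1335

0.134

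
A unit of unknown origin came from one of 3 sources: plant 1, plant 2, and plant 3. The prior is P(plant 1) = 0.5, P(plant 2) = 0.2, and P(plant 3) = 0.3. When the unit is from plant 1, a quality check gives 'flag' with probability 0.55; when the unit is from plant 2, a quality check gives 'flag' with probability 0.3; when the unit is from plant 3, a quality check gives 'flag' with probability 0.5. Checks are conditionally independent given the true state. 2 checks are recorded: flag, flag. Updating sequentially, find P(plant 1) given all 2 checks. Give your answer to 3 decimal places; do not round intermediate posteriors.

Apply Bayes' rule sequentially, carrying P(plant 1) forward.
After 'flag': normaliser = 0.55·0.5000 + 0.3·0.2000 + 0.5·0.3000; P(plant 1) ≈ 0.5670, P(plant 2) ≈ 0.1237, P(plant 3) ≈ 0.3093
After 'flag': normaliser = 0.55·0.5670 + 0.3·0.1237 + 0.5·0.3093; P(plant 1) ≈ 0.6192, P(plant 2) ≈ 0.0737, P(plant 3) ≈ 0.3071

0.619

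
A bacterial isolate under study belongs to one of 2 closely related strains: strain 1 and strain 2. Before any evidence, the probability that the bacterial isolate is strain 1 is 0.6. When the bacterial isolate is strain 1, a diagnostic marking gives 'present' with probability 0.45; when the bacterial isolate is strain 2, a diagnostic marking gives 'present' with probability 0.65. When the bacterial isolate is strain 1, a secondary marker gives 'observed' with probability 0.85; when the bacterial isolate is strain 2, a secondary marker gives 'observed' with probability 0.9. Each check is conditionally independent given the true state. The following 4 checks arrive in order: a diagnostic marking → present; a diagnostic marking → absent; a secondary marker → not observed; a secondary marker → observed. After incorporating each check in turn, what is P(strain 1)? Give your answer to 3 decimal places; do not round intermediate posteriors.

0.698

After a diagnostic marking='present': P(strain 1) = 0.45·0.6000 / (0.45·0.6000 + 0.65·0.4000) ≈ 0.5094
After a diagnostic marking='absent': P(strain 1) = 0.55·0.5094 / (0.55·0.5094 + 0.35·0.4906) ≈ 0.6200
After a secondary marker='not observed': P(strain 1) = 0.15·0.6200 / (0.15·0.6200 + 0.1·0.3800) ≈ 0.7100
After a secondary marker='observed': P(strain 1) = 0.85·0.7100 / (0.85·0.7100 + 0.9·0.2900) ≈ 0.6981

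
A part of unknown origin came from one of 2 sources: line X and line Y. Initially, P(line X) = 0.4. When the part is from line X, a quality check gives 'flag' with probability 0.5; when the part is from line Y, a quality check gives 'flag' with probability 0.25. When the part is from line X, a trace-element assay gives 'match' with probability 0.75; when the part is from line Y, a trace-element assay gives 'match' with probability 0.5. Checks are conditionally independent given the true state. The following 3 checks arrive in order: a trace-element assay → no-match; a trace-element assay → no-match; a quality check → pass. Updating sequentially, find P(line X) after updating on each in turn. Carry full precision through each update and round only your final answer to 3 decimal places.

After a trace-element assay='no-match': P(line X) = 0.25·0.4000 / (0.25·0.4000 + 0.5·0.6000) ≈ 0.2500
After a trace-element assay='no-match': P(line X) = 0.25·0.2500 / (0.25·0.2500 + 0.5·0.7500) ≈ 0.1429
After a quality check='pass': P(line X) = 0.5·0.1429 / (0.5·0.1429 + 0.75·0.8571) ≈ 0.1000

0.100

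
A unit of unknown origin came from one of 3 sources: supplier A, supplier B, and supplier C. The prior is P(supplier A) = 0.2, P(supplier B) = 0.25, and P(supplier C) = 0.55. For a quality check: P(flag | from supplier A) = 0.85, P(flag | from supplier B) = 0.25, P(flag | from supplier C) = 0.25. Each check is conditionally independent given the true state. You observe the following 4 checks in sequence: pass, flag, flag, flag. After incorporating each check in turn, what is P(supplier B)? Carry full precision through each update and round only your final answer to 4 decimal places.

0.1054

After 'pass': normaliser = 0.15·0.2000 + 0.75·0.2500 + 0.75·0.5500; P(supplier A) ≈ 0.0476, P(supplier B) ≈ 0.2976, P(supplier C) ≈ 0.6548
After 'flag': normaliser = 0.85·0.0476 + 0.25·0.2976 + 0.25·0.6548; P(supplier A) ≈ 0.1453, P(supplier B) ≈ 0.2671, P(supplier C) ≈ 0.5876
After 'flag': normaliser = 0.85·0.1453 + 0.25·0.2671 + 0.25·0.5876; P(supplier A) ≈ 0.3663, P(supplier B) ≈ 0.1980, P(supplier C) ≈ 0.4357
After 'flag': normaliser = 0.85·0.3663 + 0.25·0.1980 + 0.25·0.4357; P(supplier A) ≈ 0.6628, P(supplier B) ≈ 0.1054, P(supplier C) ≈ 0.2319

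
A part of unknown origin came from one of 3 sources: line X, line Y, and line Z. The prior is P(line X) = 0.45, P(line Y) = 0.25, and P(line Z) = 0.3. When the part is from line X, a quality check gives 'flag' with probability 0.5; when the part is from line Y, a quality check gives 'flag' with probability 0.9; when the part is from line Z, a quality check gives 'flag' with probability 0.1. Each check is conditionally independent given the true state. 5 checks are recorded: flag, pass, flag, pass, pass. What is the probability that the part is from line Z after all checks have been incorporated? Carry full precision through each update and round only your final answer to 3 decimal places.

After 'flag': normaliser = 0.5·0.4500 + 0.9·0.2500 + 0.1·0.3000; P(line X) ≈ 0.4688, P(line Y) ≈ 0.4688, P(line Z) ≈ 0.0625
After 'pass': normaliser = 0.5·0.4688 + 0.1·0.4688 + 0.9·0.0625; P(line X) ≈ 0.6944, P(line Y) ≈ 0.1389, P(line Z) ≈ 0.1667
After 'flag': normaliser = 0.5·0.6944 + 0.9·0.1389 + 0.1·0.1667; P(line X) ≈ 0.7102, P(line Y) ≈ 0.2557, P(line Z) ≈ 0.0341
After 'pass': normaliser = 0.5·0.7102 + 0.1·0.2557 + 0.9·0.0341; P(line X) ≈ 0.8633, P(line Y) ≈ 0.0622, P(line Z) ≈ 0.0746
After 'pass': normaliser = 0.5·0.8633 + 0.1·0.0622 + 0.9·0.0746; P(line X) ≈ 0.8548, P(line Y) ≈ 0.0123, P(line Z) ≈ 0.1329

0.133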